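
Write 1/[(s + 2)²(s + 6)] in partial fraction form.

Cover-up at s=-6: C = 1/(-6 + 2)² = 1/16. Cover-up at s=-2: B = 1/(-2 + 6) = 1/4. Comparing s² coeff: A = -C = -1/16
Result: (-1/16)/(s + 2) + (1/4)/(s + 2)² + (1/16)/(s + 6)


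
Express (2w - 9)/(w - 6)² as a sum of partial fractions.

(2w - 9) = P(w - 6) + Q. At w = 6: Q = 2·6 - 9 = 3. Coeff of w: P = 2
Result: 2/(w - 6) + 3/(w - 6)²


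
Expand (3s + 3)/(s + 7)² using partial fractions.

(3s + 3) = α(s + 7) + β. At s = -7: β = 3·(-7) + 3 = -18. Coeff of s: α = 3
Result: 3/(s + 7) - 18/(s + 7)²


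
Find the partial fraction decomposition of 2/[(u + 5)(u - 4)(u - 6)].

Using cover-up method: P = 2/99, Q = -1/9, R = 1/11
Result: (2/99)/(u + 5) - (1/9)/(u - 4) + (1/11)/(u - 6)


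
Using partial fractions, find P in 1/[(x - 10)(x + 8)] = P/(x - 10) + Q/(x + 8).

Cover-up at x = 10: P = 1/(10 + 8) = 1/18


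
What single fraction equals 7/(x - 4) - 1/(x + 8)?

Common denominator (x - 4)(x + 8). Numerator: 7(x + 8) - 1(x - 4) = (7x + 56) - (x - 4) = 6x + 60
Result: (6x + 60)/[(x - 4)(x + 8)]


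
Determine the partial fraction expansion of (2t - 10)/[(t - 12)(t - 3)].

At t=12: α = (2·12 - 10)/(12 - 3) = 14/9. At t=3: β = (2·3 - 10)/(3 - 12) = 4/9
Result: (14/9)/(t - 12) + (4/9)/(t - 3)


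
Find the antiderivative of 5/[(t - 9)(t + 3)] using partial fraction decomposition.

Decompose: 5/[(t - 9)(t + 3)] = (5/12)/(t - 9) - (5/12)/(t + 3). Integrate each term: (5/12) ln|(t - 9)| - (5/12) ln|(t + 3)| + C


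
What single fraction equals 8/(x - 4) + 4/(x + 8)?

Common denominator (x - 4)(x + 8). Numerator: 8(x + 8) + 4(x - 4) = (8x + 64) + (4x - 16) = 12x + 48
Result: (12x + 48)/[(x - 4)(x + 8)]


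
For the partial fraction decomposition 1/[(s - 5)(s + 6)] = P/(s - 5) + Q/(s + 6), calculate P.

Cover-up at s = 5: P = 1/(5 + 6) = 1/11


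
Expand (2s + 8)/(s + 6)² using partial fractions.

(2s + 8) = A(s + 6) + B. At s = -6: B = 2·(-6) + 8 = -4. Coeff of s: A = 2
Result: 2/(s + 6) - 4/(s + 6)²


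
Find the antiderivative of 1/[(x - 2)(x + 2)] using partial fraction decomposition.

Decompose: 1/[(x - 2)(x + 2)] = (1/4)/(x - 2) - (1/4)/(x + 2). Integrate each term: (1/4) ln|(x - 2)| - (1/4) ln|(x + 2)| + C


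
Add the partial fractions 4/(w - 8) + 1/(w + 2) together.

Common denominator (w - 8)(w + 2). Numerator: 4(w + 2) + 1(w - 8) = (4w + 8) + (w - 8) = 5w
Result: (5w)/[(w - 8)(w + 2)]


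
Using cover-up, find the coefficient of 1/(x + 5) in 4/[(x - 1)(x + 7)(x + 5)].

Cover (x + 5), set x=-5: 4/[(-5 - 1)(-5 + 7)] = -1/3


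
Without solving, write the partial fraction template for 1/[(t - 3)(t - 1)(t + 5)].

Three distinct linear factors: α/(t - 3) + β/(t - 1) + γ/(t + 5)


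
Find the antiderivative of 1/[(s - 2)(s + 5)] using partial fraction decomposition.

Decompose: 1/[(s - 2)(s + 5)] = (1/7)/(s - 2) - (1/7)/(s + 5). Integrate each term: (1/7) ln|(s - 2)| - (1/7) ln|(s + 5)| + C


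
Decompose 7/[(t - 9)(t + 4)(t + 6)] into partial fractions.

Using cover-up method: α = 7/195, β = -7/26, γ = 7/30
Result: (7/195)/(t - 9) - (7/26)/(t + 4) + (7/30)/(t + 6)


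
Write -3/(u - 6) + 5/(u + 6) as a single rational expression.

Common denominator (u - 6)(u + 6). Numerator: -3(u + 6) + 5(u - 6) = (-3u - 18) + (5u - 30) = 2u - 48
Result: (2u - 48)/[(u - 6)(u + 6)]


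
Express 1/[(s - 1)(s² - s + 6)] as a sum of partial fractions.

Cover-up at s = 1: α = 1/(1² - 1·1 + 6) = 1/6. Then β = -α = -1/6, γ = -α·(-1 + 1) = 0
Result: (1/6)/(s - 1) - ((1/6)s)/(s² - s + 6)


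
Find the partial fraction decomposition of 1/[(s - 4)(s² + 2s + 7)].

Cover-up at s = 4: A = 1/(4² + 2·4 + 7) = 1/31. Then B = -A = -1/31, C = -A·(2 + 4) = -6/31
Result: (1/31)/(s - 4) - ((1/31)s + 6/31)/(s² + 2s + 7)


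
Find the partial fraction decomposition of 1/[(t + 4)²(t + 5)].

Cover-up at t=-5: R = 1/(-5 + 4)² = 1. Cover-up at t=-4: Q = 1/(-4 + 5) = 1. Comparing t² coeff: P = -R = -1
Result: -1/(t + 4) + 1/(t + 4)² + 1/(t + 5)


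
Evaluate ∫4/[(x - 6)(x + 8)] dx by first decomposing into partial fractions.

Decompose: 4/[(x - 6)(x + 8)] = (2/7)/(x - 6) - (2/7)/(x + 8). Integrate each term: (2/7) ln|(x - 6)| - (2/7) ln|(x + 8)| + C


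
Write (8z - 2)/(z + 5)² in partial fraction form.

(8z - 2) = A(z + 5) + B. At z = -5: B = 8·(-5) - 2 = -42. Coeff of z: A = 8
Result: 8/(z + 5) - 42/(z + 5)²


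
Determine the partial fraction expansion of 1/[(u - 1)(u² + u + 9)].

Cover-up at u = 1: α = 1/(1² + 1·1 + 9) = 1/11. Then β = -α = -1/11, γ = -α·(1 + 1) = -2/11
Result: (1/11)/(u - 1) - ((1/11)u + 2/11)/(u² + u + 9)


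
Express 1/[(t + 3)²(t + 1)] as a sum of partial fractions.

Cover-up at t=-1: γ = 1/(-1 + 3)² = 1/4. Cover-up at t=-3: β = 1/(-3 + 1) = -1/2. Comparing t² coeff: α = -γ = -1/4
Result: (-1/4)/(t + 3) - (1/2)/(t + 3)² + (1/4)/(t + 1)


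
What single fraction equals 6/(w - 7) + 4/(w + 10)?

Common denominator (w - 7)(w + 10). Numerator: 6(w + 10) + 4(w - 7) = (6w + 60) + (4w - 28) = 10w + 32
Result: (10w + 32)/[(w - 7)(w + 10)]


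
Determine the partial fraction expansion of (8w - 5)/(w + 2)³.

(8w - 5) = P(w + 2)² + Q(w + 2) + R. At w = -2: R = 8·(-2) - 5 = -21. Coefficients: P = 0, Q = 8
Result: 8/(w + 2)² - 21/(w + 2)³


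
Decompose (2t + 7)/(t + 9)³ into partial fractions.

(2t + 7) = P(t + 9)² + Q(t + 9) + R. At t = -9: R = 2·(-9) + 7 = -11. Coefficients: P = 0, Q = 2
Result: 2/(t + 9)² - 11/(t + 9)³


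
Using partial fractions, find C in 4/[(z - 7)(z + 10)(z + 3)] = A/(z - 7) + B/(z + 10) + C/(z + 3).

Cover-up at z = -3: C = 4/[(-3 - 7)(-3 + 10)] = 4/[(-10)(7)] = -4/70 = -2/35


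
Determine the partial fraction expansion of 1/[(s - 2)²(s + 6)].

Cover-up at s=-6: C = 1/(-6 - 2)² = 1/64. Cover-up at s=2: B = 1/(2 + 6) = 1/8. Comparing s² coeff: A = -C = -1/64
Result: (-1/64)/(s - 2) + (1/8)/(s - 2)² + (1/64)/(s + 6)


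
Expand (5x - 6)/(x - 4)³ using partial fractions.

(5x - 6) = A(x - 4)² + B(x - 4) + C. At x = 4: C = 5·4 - 6 = 14. Coefficients: A = 0, B = 5
Result: 5/(x - 4)² + 14/(x - 4)³


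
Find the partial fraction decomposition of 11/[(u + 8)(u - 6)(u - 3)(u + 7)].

Using Heaviside cover-up: (-1/14)/(u + 8) + (11/546)/(u - 6) - (1/30)/(u - 3) + (11/130)/(u + 7)


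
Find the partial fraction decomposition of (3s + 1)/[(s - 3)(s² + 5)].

At s=3: A = (3·3 + 1)/(3² + 5) = 5/7. B = -A = -5/7, C = 3 - 3·A = 6/7
Result: (5/7)/(s - 3) - ((5/7)s - 6/7)/(s² + 5)


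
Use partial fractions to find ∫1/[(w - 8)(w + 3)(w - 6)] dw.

Cover-up: P = 1/22, Q = 1/99, R = -1/18. Decomposition: (1/22)/(w - 8) + (1/99)/(w + 3) - (1/18)/(w - 6). Integrate each term: (1/22) ln|(w - 8)| + (1/99) ln|(w + 3)| - (1/18) ln|(w - 6)| + C


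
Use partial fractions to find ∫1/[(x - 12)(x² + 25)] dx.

Cover-up at x=12: A = 1/(12²+25) = 1/169. Coeff matching: B = -1/169, C = -12/169. Decomposition: (1/169)/(x - 12) - ((1/169)x + 12/169)/(x² + 25). Integrate: linear → ln, quadratic → (1/2)ln + arctan: (1/169) ln|(x - 12)| - (1/338) ln(x² + 25) - (12/845) arctan(x/5) + C


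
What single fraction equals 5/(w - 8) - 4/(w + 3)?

Common denominator (w - 8)(w + 3). Numerator: 5(w + 3) - 4(w - 8) = (5w + 15) - (4w - 32) = w + 47
Result: (w + 47)/[(w - 8)(w + 3)]


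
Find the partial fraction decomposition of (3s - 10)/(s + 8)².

(3s - 10) = A(s + 8) + B. At s = -8: B = 3·(-8) - 10 = -34. Coeff of s: A = 3
Result: 3/(s + 8) - 34/(s + 8)²


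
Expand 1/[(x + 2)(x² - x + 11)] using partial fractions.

Cover-up at x = -2: A = 1/((-2)² - 1·(-2) + 11) = 1/17. Then B = -A = -1/17, C = -A·(-1 - 2) = 3/17
Result: (1/17)/(x + 2) - ((1/17)x - 3/17)/(x² - x + 11)


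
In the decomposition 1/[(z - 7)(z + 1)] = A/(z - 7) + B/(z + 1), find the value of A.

Cover-up at z = 7: A = 1/(7 + 1) = 1/8


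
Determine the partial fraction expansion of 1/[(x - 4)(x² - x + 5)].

Cover-up at x = 4: A = 1/(4² - 1·4 + 5) = 1/17. Then B = -A = -1/17, C = -A·(-1 + 4) = -3/17
Result: (1/17)/(x - 4) - ((1/17)x + 3/17)/(x² - x + 5)


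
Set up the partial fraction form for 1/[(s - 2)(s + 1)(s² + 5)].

Two linear + quadratic: α/(s - 2) + β/(s + 1) + (γs + δ)/(s² + 5)


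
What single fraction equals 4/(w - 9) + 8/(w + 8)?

Common denominator (w - 9)(w + 8). Numerator: 4(w + 8) + 8(w - 9) = (4w + 32) + (8w - 72) = 12w - 40
Result: (12w - 40)/[(w - 9)(w + 8)]


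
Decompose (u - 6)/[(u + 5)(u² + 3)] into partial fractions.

At u=-5: P = (1·(-5) - 6)/((-5)² + 3) = -11/28. Q = -P = 11/28, R = 1 - (-5)·P = -27/28
Result: (-11/28)/(u + 5) + ((11/28)u - 27/28)/(u² + 3)


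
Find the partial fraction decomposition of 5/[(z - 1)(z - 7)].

5/(z - 1)(z - 7) = α/(z - 1) + β/(z - 7). α = 5/(1 - 7) = -5/6, β = 5/(7 - 1) = 5/6
Result: (-5/6)/(z - 1) + (5/6)/(z - 7)


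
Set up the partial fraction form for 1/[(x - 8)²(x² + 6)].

Repeated linear + quadratic: A/(x - 8) + B/(x - 8)² + (Cx + D)/(x² + 6)


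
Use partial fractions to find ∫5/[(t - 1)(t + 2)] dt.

Decompose: 5/[(t - 1)(t + 2)] = (5/3)/(t - 1) - (5/3)/(t + 2). Integrate each term: (5/3) ln|(t - 1)| - (5/3) ln|(t + 2)| + C


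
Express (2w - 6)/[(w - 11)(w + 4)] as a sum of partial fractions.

At w=11: α = (2·11 - 6)/(11 + 4) = 16/15. At w=-4: β = (2·(-4) - 6)/(-4 - 11) = 14/15
Result: (16/15)/(w - 11) + (14/15)/(w + 4)


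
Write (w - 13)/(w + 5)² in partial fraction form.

(w - 13) = A(w + 5) + B. At w = -5: B = 1·(-5) - 13 = -18. Coeff of w: A = 1
Result: 1/(w + 5) - 18/(w + 5)²


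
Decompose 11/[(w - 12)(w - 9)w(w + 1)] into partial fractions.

Using Heaviside cover-up: (11/468)/(w - 12) - (11/270)/(w - 9) + (11/108)/w - (11/130)/(w + 1)


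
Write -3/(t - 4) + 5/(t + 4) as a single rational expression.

Common denominator (t - 4)(t + 4). Numerator: -3(t + 4) + 5(t - 4) = (-3t - 12) + (5t - 20) = 2t - 32
Result: (2t - 32)/[(t - 4)(t + 4)]


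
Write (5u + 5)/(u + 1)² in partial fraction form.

(5u + 5) = A(u + 1) + B. At u = -1: B = 5·(-1) + 5 = 0. Coeff of u: A = 5
Result: 5/(u + 1)


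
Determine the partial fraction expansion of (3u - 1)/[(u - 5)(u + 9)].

At u=5: A = (3·5 - 1)/(5 + 9) = 1. At u=-9: B = (3·(-9) - 1)/(-9 - 5) = 2
Result: 1/(u - 5) + 2/(u + 9)


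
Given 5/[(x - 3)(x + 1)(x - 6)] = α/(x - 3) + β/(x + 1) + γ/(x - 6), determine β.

Cover-up at x = -1: β = 5/[(-1 - 3)(-1 - 6)] = 5/[(-4)(-7)] = 5/28


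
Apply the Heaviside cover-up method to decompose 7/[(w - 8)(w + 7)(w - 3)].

Cover (w - 8), w=8: P = 7/[(8 + 7)(8 - 3)] = 7/75. Cover (w + 7), w=-7: Q = 7/[(-7 - 8)(-7 - 3)] = 7/150. Cover (w - 3), w=3: R = 7/[(3 - 8)(3 + 7)] = -7/50.
Result: (7/75)/(w - 8) + (7/150)/(w + 7) - (7/50)/(w - 3)


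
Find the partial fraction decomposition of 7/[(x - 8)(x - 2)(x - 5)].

Using cover-up method: P = 7/18, Q = 7/18, R = -7/9
Result: (7/18)/(x - 8) + (7/18)/(x - 2) - (7/9)/(x - 5)


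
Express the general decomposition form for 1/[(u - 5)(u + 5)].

Distinct linear factors: P/(u - 5) + Q/(u + 5)


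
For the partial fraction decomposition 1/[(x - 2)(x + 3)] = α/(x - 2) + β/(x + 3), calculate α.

Cover-up at x = 2: α = 1/(2 + 3) = 1/5


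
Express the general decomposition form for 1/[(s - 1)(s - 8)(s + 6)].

Three distinct linear factors: A/(s - 1) + B/(s - 8) + C/(s + 6)


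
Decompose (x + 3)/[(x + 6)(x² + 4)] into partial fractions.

At x=-6: P = (1·(-6) + 3)/((-6)² + 4) = -3/40. Q = -P = 3/40, R = 1 - (-6)·P = 11/20
Result: (-3/40)/(x + 6) + ((3/40)x + 11/20)/(x² + 4)


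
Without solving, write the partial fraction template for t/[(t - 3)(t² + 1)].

Linear + irreducible quadratic: α/(t - 3) + (βt + γ)/(t² + 1)


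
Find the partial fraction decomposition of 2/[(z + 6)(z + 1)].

2/(z + 6)(z + 1) = P/(z + 6) + Q/(z + 1). P = 2/(-6 + 1) = -2/5, Q = 2/(-1 + 6) = 2/5
Result: (-2/5)/(z + 6) + (2/5)/(z + 1)


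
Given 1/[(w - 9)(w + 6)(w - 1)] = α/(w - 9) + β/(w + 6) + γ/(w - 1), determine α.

Cover-up at w = 9: α = 1/[(9 + 6)(9 - 1)] = 1/[(15)(8)] = 1/120


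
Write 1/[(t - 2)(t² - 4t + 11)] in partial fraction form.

Cover-up at t = 2: P = 1/(2² - 4·2 + 11) = 1/7. Then Q = -P = -1/7, R = -P·(-4 + 2) = 2/7
Result: (1/7)/(t - 2) - ((1/7)t - 2/7)/(t² - 4t + 11)


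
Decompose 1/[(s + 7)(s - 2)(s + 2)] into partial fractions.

Using cover-up method: P = 1/45, Q = 1/36, R = -1/20
Result: (1/45)/(s + 7) + (1/36)/(s - 2) - (1/20)/(s + 2)


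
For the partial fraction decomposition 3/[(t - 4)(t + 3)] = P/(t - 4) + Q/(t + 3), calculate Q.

Cover-up at t = -3: Q = 3/(-3 - 4) = -3/7


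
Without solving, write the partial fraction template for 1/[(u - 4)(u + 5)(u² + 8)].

Two linear + quadratic: P/(u - 4) + Q/(u + 5) + (Ru + S)/(u² + 8)


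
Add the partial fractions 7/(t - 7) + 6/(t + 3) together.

Common denominator (t - 7)(t + 3). Numerator: 7(t + 3) + 6(t - 7) = (7t + 21) + (6t - 42) = 13t - 21
Result: (13t - 21)/[(t - 7)(t + 3)]


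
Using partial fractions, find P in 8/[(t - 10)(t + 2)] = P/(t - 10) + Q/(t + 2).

Cover-up at t = 10: P = 8/(10 + 2) = 8/12 = 2/3


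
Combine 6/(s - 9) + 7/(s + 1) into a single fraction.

Common denominator (s - 9)(s + 1). Numerator: 6(s + 1) + 7(s - 9) = (6s + 6) + (7s - 63) = 13s - 57
Result: (13s - 57)/[(s - 9)(s + 1)]


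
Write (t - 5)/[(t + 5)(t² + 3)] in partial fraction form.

At t=-5: P = (1·(-5) - 5)/((-5)² + 3) = -5/14. Q = -P = 5/14, R = 1 - (-5)·P = -11/14
Result: (-5/14)/(t + 5) + ((5/14)t - 11/14)/(t² + 3)


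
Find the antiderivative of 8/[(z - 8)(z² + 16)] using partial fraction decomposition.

Cover-up at z=8: A = 8/(8²+16) = 1/10. Coeff matching: B = -1/10, C = -4/5. Decomposition: (1/10)/(z - 8) - ((1/10)z + 4/5)/(z² + 16). Integrate: linear → ln, quadratic → (1/2)ln + arctan: (1/10) ln|(z - 8)| - (1/20) ln(z² + 16) - (1/5) arctan(z/4) + C


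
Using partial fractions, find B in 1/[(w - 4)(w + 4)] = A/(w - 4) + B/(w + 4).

Cover-up at w = -4: B = 1/(-4 - 4) = -1/8


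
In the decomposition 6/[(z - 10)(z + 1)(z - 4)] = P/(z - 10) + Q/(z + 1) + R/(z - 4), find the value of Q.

Cover-up at z = -1: Q = 6/[(-1 - 10)(-1 - 4)] = 6/[(-11)(-5)] = 6/55


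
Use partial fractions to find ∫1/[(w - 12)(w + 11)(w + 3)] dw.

Cover-up: P = 1/345, Q = 1/184, R = -1/120. Decomposition: (1/345)/(w - 12) + (1/184)/(w + 11) - (1/120)/(w + 3). Integrate each term: (1/345) ln|(w - 12)| + (1/184) ln|(w + 11)| - (1/120) ln|(w + 3)| + C


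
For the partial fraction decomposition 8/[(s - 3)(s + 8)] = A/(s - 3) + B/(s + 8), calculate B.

Cover-up at s = -8: B = 8/(-8 - 3) = -8/11


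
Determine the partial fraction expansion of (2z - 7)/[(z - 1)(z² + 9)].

At z=1: A = (2·1 - 7)/(1² + 9) = -1/2. B = -A = 1/2, C = 2 - 1·A = 5/2
Result: (-1/2)/(z - 1) + ((1/2)z + 5/2)/(z² + 9)


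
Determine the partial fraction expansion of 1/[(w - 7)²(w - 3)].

Cover-up at w=3: γ = 1/(3 - 7)² = 1/16. Cover-up at w=7: β = 1/(7 - 3) = 1/4. Comparing w² coeff: α = -γ = -1/16
Result: (-1/16)/(w - 7) + (1/4)/(w - 7)² + (1/16)/(w - 3)


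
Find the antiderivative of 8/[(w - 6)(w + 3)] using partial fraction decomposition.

Decompose: 8/[(w - 6)(w + 3)] = (8/9)/(w - 6) - (8/9)/(w + 3). Integrate each term: (8/9) ln|(w - 6)| - (8/9) ln|(w + 3)| + C


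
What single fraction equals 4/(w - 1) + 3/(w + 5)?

Common denominator (w - 1)(w + 5). Numerator: 4(w + 5) + 3(w - 1) = (4w + 20) + (3w - 3) = 7w + 17
Result: (7w + 17)/[(w - 1)(w + 5)]


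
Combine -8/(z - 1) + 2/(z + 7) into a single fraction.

Common denominator (z - 1)(z + 7). Numerator: -8(z + 7) + 2(z - 1) = (-8z - 56) + (2z - 2) = -6z - 58
Result: (-6z - 58)/[(z - 1)(z + 7)]


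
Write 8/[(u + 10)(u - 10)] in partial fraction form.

8/(u + 10)(u - 10) = α/(u + 10) + β/(u - 10). α = 8/(-10 - 10) = -2/5, β = 8/(10 + 10) = 2/5
Result: (-2/5)/(u + 10) + (2/5)/(u - 10)


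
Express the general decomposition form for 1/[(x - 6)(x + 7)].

Distinct linear factors: α/(x - 6) + β/(x + 7)


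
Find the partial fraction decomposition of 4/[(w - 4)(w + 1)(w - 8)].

Using cover-up method: P = -1/5, Q = 4/45, R = 1/9
Result: (-1/5)/(w - 4) + (4/45)/(w + 1) + (1/9)/(w - 8)


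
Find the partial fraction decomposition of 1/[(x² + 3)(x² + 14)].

Coefficient matching gives α = γ = 0, β = 1/(14-3) = 1/11, δ = -β = -1/11
Result: (1/11)/(x² + 3) - (1/11)/(x² + 14)


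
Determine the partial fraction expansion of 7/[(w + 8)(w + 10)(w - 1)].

Using cover-up method: A = -7/18, B = 7/22, C = 7/99
Result: (-7/18)/(w + 8) + (7/22)/(w + 10) + (7/99)/(w - 1)


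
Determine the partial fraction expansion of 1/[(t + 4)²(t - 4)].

Cover-up at t=4: R = 1/(4 + 4)² = 1/64. Cover-up at t=-4: Q = 1/(-4 - 4) = -1/8. Comparing t² coeff: P = -R = -1/64
Result: (-1/64)/(t + 4) - (1/8)/(t + 4)² + (1/64)/(t - 4)


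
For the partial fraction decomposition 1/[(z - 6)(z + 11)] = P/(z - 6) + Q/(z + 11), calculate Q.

Cover-up at z = -11: Q = 1/(-11 - 6) = -1/17


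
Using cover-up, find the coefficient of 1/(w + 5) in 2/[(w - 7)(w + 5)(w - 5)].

Cover (w + 5), set w=-5: 2/[(-5 - 7)(-5 - 5)] = 1/60


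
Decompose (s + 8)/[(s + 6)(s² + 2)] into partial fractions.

At s=-6: α = (1·(-6) + 8)/((-6)² + 2) = 1/19. β = -α = -1/19, γ = 1 - (-6)·α = 25/19
Result: (1/19)/(s + 6) - ((1/19)s - 25/19)/(s² + 2)


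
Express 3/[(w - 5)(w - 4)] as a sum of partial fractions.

3/(w - 5)(w - 4) = A/(w - 5) + B/(w - 4). A = 3/(5 - 4) = 3, B = 3/(4 - 5) = -3
Result: 3/(w - 5) - 3/(w - 4)


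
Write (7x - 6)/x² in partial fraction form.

(7x - 6) = Ax + B. At x = 0: B = 7·0 - 6 = -6. Coeff of x: A = 7
Result: 7/x - 6/x²


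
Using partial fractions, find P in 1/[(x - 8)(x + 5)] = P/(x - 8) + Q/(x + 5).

Cover-up at x = 8: P = 1/(8 + 5) = 1/13


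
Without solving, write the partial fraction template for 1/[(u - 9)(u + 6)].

Distinct linear factors: α/(u - 9) + β/(u + 6)


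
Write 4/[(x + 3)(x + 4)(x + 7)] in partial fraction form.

Using cover-up method: A = 1, B = -4/3, C = 1/3
Result: 1/(x + 3) - (4/3)/(x + 4) + (1/3)/(x + 7)


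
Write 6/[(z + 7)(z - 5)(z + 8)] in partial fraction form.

Using cover-up method: α = -1/2, β = 1/26, γ = 6/13
Result: (-1/2)/(z + 7) + (1/26)/(z - 5) + (6/13)/(z + 8)


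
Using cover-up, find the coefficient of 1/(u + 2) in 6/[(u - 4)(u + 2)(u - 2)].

Cover (u + 2), set u=-2: 6/[(-2 - 4)(-2 - 2)] = 1/4


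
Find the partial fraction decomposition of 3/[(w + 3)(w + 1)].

3/(w + 3)(w + 1) = A/(w + 3) + B/(w + 1). A = 3/(-3 + 1) = -3/2, B = 3/(-1 + 3) = 3/2
Result: (-3/2)/(w + 3) + (3/2)/(w + 1)


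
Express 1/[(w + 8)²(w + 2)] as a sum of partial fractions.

Cover-up at w=-2: γ = 1/(-2 + 8)² = 1/36. Cover-up at w=-8: β = 1/(-8 + 2) = -1/6. Comparing w² coeff: α = -γ = -1/36
Result: (-1/36)/(w + 8) - (1/6)/(w + 8)² + (1/36)/(w + 2)


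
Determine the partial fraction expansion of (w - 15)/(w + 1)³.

(w - 15) = P(w + 1)² + Q(w + 1) + R. At w = -1: R = 1·(-1) - 15 = -16. Coefficients: P = 0, Q = 1
Result: 1/(w + 1)² - 16/(w + 1)³


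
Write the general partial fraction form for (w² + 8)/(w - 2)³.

Repeated linear factor (power 3): P/(w - 2) + Q/(w - 2)² + R/(w - 2)³


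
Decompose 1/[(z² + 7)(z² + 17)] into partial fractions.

Coefficient matching gives α = γ = 0, β = 1/(17-7) = 1/10, δ = -β = -1/10
Result: (1/10)/(z² + 7) - (1/10)/(z² + 17)


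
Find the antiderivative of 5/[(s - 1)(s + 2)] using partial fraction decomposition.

Decompose: 5/[(s - 1)(s + 2)] = (5/3)/(s - 1) - (5/3)/(s + 2). Integrate each term: (5/3) ln|(s - 1)| - (5/3) ln|(s + 2)| + C


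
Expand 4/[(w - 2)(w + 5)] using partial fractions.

4/(w - 2)(w + 5) = P/(w - 2) + Q/(w + 5). P = 4/(2 + 5) = 4/7, Q = 4/(-5 - 2) = -4/7
Result: (4/7)/(w - 2) - (4/7)/(w + 5)


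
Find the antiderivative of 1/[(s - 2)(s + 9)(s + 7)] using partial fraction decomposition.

Cover-up: P = 1/99, Q = 1/22, R = -1/18. Decomposition: (1/99)/(s - 2) + (1/22)/(s + 9) - (1/18)/(s + 7). Integrate each term: (1/99) ln|(s - 2)| + (1/22) ln|(s + 9)| - (1/18) ln|(s + 7)| + C


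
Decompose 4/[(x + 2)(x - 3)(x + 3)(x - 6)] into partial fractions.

Using Heaviside cover-up: (1/10)/(x + 2) - (2/45)/(x - 3) - (2/27)/(x + 3) + (1/54)/(x - 6)


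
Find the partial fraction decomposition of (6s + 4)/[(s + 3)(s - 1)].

At s=-3: P = (6·(-3) + 4)/(-3 - 1) = 7/2. At s=1: Q = (6·1 + 4)/(1 + 3) = 5/2
Result: (7/2)/(s + 3) + (5/2)/(s - 1)


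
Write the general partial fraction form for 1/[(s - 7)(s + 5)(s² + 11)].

Two linear + quadratic: α/(s - 7) + β/(s + 5) + (γs + δ)/(s² + 11)


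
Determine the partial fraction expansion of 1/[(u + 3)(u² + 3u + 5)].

Cover-up at u = -3: A = 1/((-3)² + 3·(-3) + 5) = 1/5. Then B = -A = -1/5, C = -A·(3 - 3) = 0
Result: (1/5)/(u + 3) - ((1/5)u)/(u² + 3u + 5)


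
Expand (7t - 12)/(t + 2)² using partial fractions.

(7t - 12) = α(t + 2) + β. At t = -2: β = 7·(-2) - 12 = -26. Coeff of t: α = 7
Result: 7/(t + 2) - 26/(t + 2)²


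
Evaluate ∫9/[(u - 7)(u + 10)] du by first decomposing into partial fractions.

Decompose: 9/[(u - 7)(u + 10)] = (9/17)/(u - 7) - (9/17)/(u + 10). Integrate each term: (9/17) ln|(u - 7)| - (9/17) ln|(u + 10)| + C


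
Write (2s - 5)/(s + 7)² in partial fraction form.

(2s - 5) = α(s + 7) + β. At s = -7: β = 2·(-7) - 5 = -19. Coeff of s: α = 2
Result: 2/(s + 7) - 19/(s + 7)²


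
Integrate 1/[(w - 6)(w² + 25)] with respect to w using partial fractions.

Cover-up at w=6: P = 1/(6²+25) = 1/61. Coeff matching: Q = -1/61, R = -6/61. Decomposition: (1/61)/(w - 6) - ((1/61)w + 6/61)/(w² + 25). Integrate: linear → ln, quadratic → (1/2)ln + arctan: (1/61) ln|(w - 6)| - (1/122) ln(w² + 25) - (6/305) arctan(w/5) + C


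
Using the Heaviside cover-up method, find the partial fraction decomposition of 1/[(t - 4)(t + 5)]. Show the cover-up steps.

Cover (t - 4): set t=4, get α = 1/(4 + 5) = 1/9. Cover (t + 5): set t=-5, get β = 1/(-5 - 4) = -1/9.
Result: (1/9)/(t - 4) - (1/9)/(t + 5)


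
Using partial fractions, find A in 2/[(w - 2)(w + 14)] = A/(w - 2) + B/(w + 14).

Cover-up at w = 2: A = 2/(2 + 14) = 2/16 = 1/8


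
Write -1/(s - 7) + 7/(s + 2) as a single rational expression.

Common denominator (s - 7)(s + 2). Numerator: -1(s + 2) + 7(s - 7) = (-s - 2) + (7s - 49) = 6s - 51
Result: (6s - 51)/[(s - 7)(s + 2)]


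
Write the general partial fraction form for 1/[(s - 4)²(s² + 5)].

Repeated linear + quadratic: α/(s - 4) + β/(s - 4)² + (γs + δ)/(s² + 5)


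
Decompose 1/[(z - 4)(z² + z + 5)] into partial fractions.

Cover-up at z = 4: P = 1/(4² + 1·4 + 5) = 1/25. Then Q = -P = -1/25, R = -P·(1 + 4) = -1/5
Result: (1/25)/(z - 4) - ((1/25)z + 1/5)/(z² + z + 5)


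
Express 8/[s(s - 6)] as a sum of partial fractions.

8/s(s - 6) = P/s + Q/(s - 6). P = 8/(0 - 6) = -4/3, Q = 8/(6 - 0) = 4/3
Result: (-4/3)/s + (4/3)/(s - 6)


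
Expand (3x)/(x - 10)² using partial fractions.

(3x) = P(x - 10) + Q. At x = 10: Q = 3·10 + 0 = 30. Coeff of x: P = 3
Result: 3/(x - 10) + 30/(x - 10)²


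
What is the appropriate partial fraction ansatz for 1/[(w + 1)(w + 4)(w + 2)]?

Three distinct linear factors: A/(w + 1) + B/(w + 4) + C/(w + 2)


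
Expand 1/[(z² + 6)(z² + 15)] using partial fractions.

Coefficient matching gives P = R = 0, Q = 1/(15-6) = 1/9, S = -Q = -1/9
Result: (1/9)/(z² + 6) - (1/9)/(z² + 15)


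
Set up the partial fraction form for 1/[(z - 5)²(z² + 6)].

Repeated linear + quadratic: α/(z - 5) + β/(z - 5)² + (γz + δ)/(z² + 6)


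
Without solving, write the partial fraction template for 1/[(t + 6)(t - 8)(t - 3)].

Three distinct linear factors: A/(t + 6) + B/(t - 8) + C/(t - 3)


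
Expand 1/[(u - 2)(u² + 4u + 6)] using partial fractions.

Cover-up at u = 2: A = 1/(2² + 4·2 + 6) = 1/18. Then B = -A = -1/18, C = -A·(4 + 2) = -1/3
Result: (1/18)/(u - 2) - ((1/18)u + 1/3)/(u² + 4u + 6)


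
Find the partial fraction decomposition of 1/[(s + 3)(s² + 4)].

Cover-up at s = -3: P = 1/((-3)² + 4) = 1/13. Then Q = -P = -1/13, R = -P·(0 - 3) = 3/13
Result: (1/13)/(s + 3) - ((1/13)s - 3/13)/(s² + 4)


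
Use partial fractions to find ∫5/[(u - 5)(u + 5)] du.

Decompose: 5/[(u - 5)(u + 5)] = (1/2)/(u - 5) - (1/2)/(u + 5). Integrate each term: (1/2) ln|(u - 5)| - (1/2) ln|(u + 5)| + C


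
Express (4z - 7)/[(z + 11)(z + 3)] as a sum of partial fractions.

At z=-11: P = (4·(-11) - 7)/(-11 + 3) = 51/8. At z=-3: Q = (4·(-3) - 7)/(-3 + 11) = -19/8
Result: (51/8)/(z + 11) - (19/8)/(z + 3)


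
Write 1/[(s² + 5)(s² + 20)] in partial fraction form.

Coefficient matching gives A = C = 0, B = 1/(20-5) = 1/15, D = -B = -1/15
Result: (1/15)/(s² + 5) - (1/15)/(s² + 20)


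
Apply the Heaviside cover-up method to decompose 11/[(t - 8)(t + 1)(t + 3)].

Cover (t - 8), t=8: A = 11/[(8 + 1)(8 + 3)] = 1/9. Cover (t + 1), t=-1: B = 11/[(-1 - 8)(-1 + 3)] = -11/18. Cover (t + 3), t=-3: C = 11/[(-3 - 8)(-3 + 1)] = 1/2.
Result: (1/9)/(t - 8) - (11/18)/(t + 1) + (1/2)/(t + 3)


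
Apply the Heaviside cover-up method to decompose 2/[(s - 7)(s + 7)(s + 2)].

Cover (s - 7), s=7: P = 2/[(7 + 7)(7 + 2)] = 1/63. Cover (s + 7), s=-7: Q = 2/[(-7 - 7)(-7 + 2)] = 1/35. Cover (s + 2), s=-2: R = 2/[(-2 - 7)(-2 + 7)] = -2/45.
Result: (1/63)/(s - 7) + (1/35)/(s + 7) - (2/45)/(s + 2)


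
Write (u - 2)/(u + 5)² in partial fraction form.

(u - 2) = A(u + 5) + B. At u = -5: B = 1·(-5) - 2 = -7. Coeff of u: A = 1
Result: 1/(u + 5) - 7/(u + 5)²


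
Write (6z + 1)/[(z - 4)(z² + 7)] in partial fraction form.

At z=4: A = (6·4 + 1)/(4² + 7) = 25/23. B = -A = -25/23, C = 6 - 4·A = 38/23
Result: (25/23)/(z - 4) - ((25/23)z - 38/23)/(z² + 7)


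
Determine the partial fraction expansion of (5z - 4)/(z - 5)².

(5z - 4) = α(z - 5) + β. At z = 5: β = 5·5 - 4 = 21. Coeff of z: α = 5
Result: 5/(z - 5) + 21/(z - 5)²


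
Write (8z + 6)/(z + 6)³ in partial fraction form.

(8z + 6) = α(z + 6)² + β(z + 6) + γ. At z = -6: γ = 8·(-6) + 6 = -42. Coefficients: α = 0, β = 8
Result: 8/(z + 6)² - 42/(z + 6)³


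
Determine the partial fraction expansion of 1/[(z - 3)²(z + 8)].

Cover-up at z=-8: C = 1/(-8 - 3)² = 1/121. Cover-up at z=3: B = 1/(3 + 8) = 1/11. Comparing z² coeff: A = -C = -1/121
Result: (-1/121)/(z - 3) + (1/11)/(z - 3)² + (1/121)/(z + 8)


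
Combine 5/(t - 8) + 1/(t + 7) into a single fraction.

Common denominator (t - 8)(t + 7). Numerator: 5(t + 7) + 1(t - 8) = (5t + 35) + (t - 8) = 6t + 27
Result: (6t + 27)/[(t - 8)(t + 7)]


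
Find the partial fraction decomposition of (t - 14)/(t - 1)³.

(t - 14) = α(t - 1)² + β(t - 1) + γ. At t = 1: γ = 1·1 - 14 = -13. Coefficients: α = 0, β = 1
Result: 1/(t - 1)² - 13/(t - 1)³


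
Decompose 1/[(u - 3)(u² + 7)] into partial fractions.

Cover-up at u = 3: P = 1/(3² + 7) = 1/16. Then Q = -P = -1/16, R = -P·(0 + 3) = -3/16
Result: (1/16)/(u - 3) - ((1/16)u + 3/16)/(u² + 7)


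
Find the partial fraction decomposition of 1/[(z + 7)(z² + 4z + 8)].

Cover-up at z = -7: α = 1/((-7)² + 4·(-7) + 8) = 1/29. Then β = -α = -1/29, γ = -α·(4 - 7) = 3/29
Result: (1/29)/(z + 7) - ((1/29)z - 3/29)/(z² + 4z + 8)


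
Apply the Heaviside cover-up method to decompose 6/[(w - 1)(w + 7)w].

Cover (w - 1), w=1: α = 6/[(1 + 7)(1 - 0)] = 3/4. Cover (w + 7), w=-7: β = 6/[(-7 - 1)(-7 - 0)] = 3/28. Cover w, w=0: γ = 6/[(0 - 1)(0 + 7)] = -6/7.
Result: (3/4)/(w - 1) + (3/28)/(w + 7) - (6/7)/w


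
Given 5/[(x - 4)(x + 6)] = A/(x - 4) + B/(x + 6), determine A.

Cover-up at x = 4: A = 5/(4 + 6) = 5/10 = 1/2


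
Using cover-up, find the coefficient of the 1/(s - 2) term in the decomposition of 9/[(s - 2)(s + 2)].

Cover (s - 2), set s=2: 9/((s + 2) at s=2) = 9/(4) = 9/4


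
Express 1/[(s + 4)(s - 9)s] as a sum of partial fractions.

Using cover-up method: A = 1/52, B = 1/117, C = -1/36
Result: (1/52)/(s + 4) + (1/117)/(s - 9) - (1/36)/s


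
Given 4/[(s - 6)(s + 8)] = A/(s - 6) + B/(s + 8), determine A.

Cover-up at s = 6: A = 4/(6 + 8) = 4/14 = 2/7


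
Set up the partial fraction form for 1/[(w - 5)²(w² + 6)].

Repeated linear + quadratic: P/(w - 5) + Q/(w - 5)² + (Rw + S)/(w² + 6)


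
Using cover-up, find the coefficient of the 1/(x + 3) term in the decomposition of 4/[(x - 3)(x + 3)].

Cover (x + 3), set x=-3: 4/((x - 3) at x=-3) = 4/(-6) = -2/3


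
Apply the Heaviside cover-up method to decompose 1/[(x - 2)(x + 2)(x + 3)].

Cover (x - 2), x=2: P = 1/[(2 + 2)(2 + 3)] = 1/20. Cover (x + 2), x=-2: Q = 1/[(-2 - 2)(-2 + 3)] = -1/4. Cover (x + 3), x=-3: R = 1/[(-3 - 2)(-3 + 2)] = 1/5.
Result: (1/20)/(x - 2) - (1/4)/(x + 2) + (1/5)/(x + 3)


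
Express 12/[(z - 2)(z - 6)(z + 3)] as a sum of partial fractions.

Using cover-up method: A = -3/5, B = 1/3, C = 4/15
Result: (-3/5)/(z - 2) + (1/3)/(z - 6) + (4/15)/(z + 3)


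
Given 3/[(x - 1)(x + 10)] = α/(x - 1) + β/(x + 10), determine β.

Cover-up at x = -10: β = 3/(-10 - 1) = -3/11


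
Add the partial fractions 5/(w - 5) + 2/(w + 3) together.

Common denominator (w - 5)(w + 3). Numerator: 5(w + 3) + 2(w - 5) = (5w + 15) + (2w - 10) = 7w + 5
Result: (7w + 5)/[(w - 5)(w + 3)]


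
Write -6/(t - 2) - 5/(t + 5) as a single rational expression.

Common denominator (t - 2)(t + 5). Numerator: -6(t + 5) - 5(t - 2) = (-6t - 30) - (5t - 10) = -11t - 20
Result: (-11t - 20)/[(t - 2)(t + 5)]


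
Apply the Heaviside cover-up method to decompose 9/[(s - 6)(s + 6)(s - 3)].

Cover (s - 6), s=6: P = 9/[(6 + 6)(6 - 3)] = 1/4. Cover (s + 6), s=-6: Q = 9/[(-6 - 6)(-6 - 3)] = 1/12. Cover (s - 3), s=3: R = 9/[(3 - 6)(3 + 6)] = -1/3.
Result: (1/4)/(s - 6) + (1/12)/(s + 6) - (1/3)/(s - 3)


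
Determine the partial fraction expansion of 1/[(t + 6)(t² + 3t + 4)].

Cover-up at t = -6: P = 1/((-6)² + 3·(-6) + 4) = 1/22. Then Q = -P = -1/22, R = -P·(3 - 6) = 3/22
Result: (1/22)/(t + 6) - ((1/22)t - 3/22)/(t² + 3t + 4)


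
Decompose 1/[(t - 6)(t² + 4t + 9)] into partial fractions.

Cover-up at t = 6: A = 1/(6² + 4·6 + 9) = 1/69. Then B = -A = -1/69, C = -A·(4 + 6) = -10/69
Result: (1/69)/(t - 6) - ((1/69)t + 10/69)/(t² + 4t + 9)


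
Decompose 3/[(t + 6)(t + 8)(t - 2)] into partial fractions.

Using cover-up method: α = -3/16, β = 3/20, γ = 3/80
Result: (-3/16)/(t + 6) + (3/20)/(t + 8) + (3/80)/(t - 2)


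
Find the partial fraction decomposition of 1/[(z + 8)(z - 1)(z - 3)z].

Using Heaviside cover-up: (-1/792)/(z + 8) - (1/18)/(z - 1) + (1/66)/(z - 3) + (1/24)/z


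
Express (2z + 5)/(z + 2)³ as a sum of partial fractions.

(2z + 5) = P(z + 2)² + Q(z + 2) + R. At z = -2: R = 2·(-2) + 5 = 1. Coefficients: P = 0, Q = 2
Result: 2/(z + 2)² + 1/(z + 2)³


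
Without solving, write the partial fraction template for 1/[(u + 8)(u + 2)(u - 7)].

Three distinct linear factors: A/(u + 8) + B/(u + 2) + C/(u - 7)


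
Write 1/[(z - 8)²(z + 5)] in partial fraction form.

Cover-up at z=-5: γ = 1/(-5 - 8)² = 1/169. Cover-up at z=8: β = 1/(8 + 5) = 1/13. Comparing z² coeff: α = -γ = -1/169
Result: (-1/169)/(z - 8) + (1/13)/(z - 8)² + (1/169)/(z + 5)


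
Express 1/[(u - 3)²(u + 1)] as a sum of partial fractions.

Cover-up at u=-1: C = 1/(-1 - 3)² = 1/16. Cover-up at u=3: B = 1/(3 + 1) = 1/4. Comparing u² coeff: A = -C = -1/16
Result: (-1/16)/(u - 3) + (1/4)/(u - 3)² + (1/16)/(u + 1)


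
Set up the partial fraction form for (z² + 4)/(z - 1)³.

Repeated linear factor (power 3): P/(z - 1) + Q/(z - 1)² + R/(z - 1)³


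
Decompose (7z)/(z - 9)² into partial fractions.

(7z) = A(z - 9) + B. At z = 9: B = 7·9 + 0 = 63. Coeff of z: A = 7
Result: 7/(z - 9) + 63/(z - 9)²


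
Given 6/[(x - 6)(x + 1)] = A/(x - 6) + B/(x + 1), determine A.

Cover-up at x = 6: A = 6/(6 + 1) = 6/7


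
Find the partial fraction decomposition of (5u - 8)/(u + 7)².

(5u - 8) = P(u + 7) + Q. At u = -7: Q = 5·(-7) - 8 = -43. Coeff of u: P = 5
Result: 5/(u + 7) - 43/(u + 7)²


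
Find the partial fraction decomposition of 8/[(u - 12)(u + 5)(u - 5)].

Using cover-up method: P = 8/119, Q = 4/85, R = -4/35
Result: (8/119)/(u - 12) + (4/85)/(u + 5) - (4/35)/(u - 5)


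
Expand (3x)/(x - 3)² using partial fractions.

(3x) = A(x - 3) + B. At x = 3: B = 3·3 + 0 = 9. Coeff of x: A = 3
Result: 3/(x - 3) + 9/(x - 3)²


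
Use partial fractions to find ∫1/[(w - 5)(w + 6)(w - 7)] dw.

Cover-up: A = -1/22, B = 1/143, C = 1/26. Decomposition: (-1/22)/(w - 5) + (1/143)/(w + 6) + (1/26)/(w - 7). Integrate each term: (-1/22) ln|(w - 5)| + (1/143) ln|(w + 6)| + (1/26) ln|(w - 7)| + C


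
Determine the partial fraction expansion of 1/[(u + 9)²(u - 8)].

Cover-up at u=8: γ = 1/(8 + 9)² = 1/289. Cover-up at u=-9: β = 1/(-9 - 8) = -1/17. Comparing u² coeff: α = -γ = -1/289
Result: (-1/289)/(u + 9) - (1/17)/(u + 9)² + (1/289)/(u - 8)


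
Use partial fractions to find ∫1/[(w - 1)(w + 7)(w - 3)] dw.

Cover-up: A = -1/16, B = 1/80, C = 1/20. Decomposition: (-1/16)/(w - 1) + (1/80)/(w + 7) + (1/20)/(w - 3). Integrate each term: (-1/16) ln|(w - 1)| + (1/80) ln|(w + 7)| + (1/20) ln|(w - 3)| + C


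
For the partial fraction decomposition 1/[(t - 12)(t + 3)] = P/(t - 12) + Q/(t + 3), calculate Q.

Cover-up at t = -3: Q = 1/(-3 - 12) = -1/15


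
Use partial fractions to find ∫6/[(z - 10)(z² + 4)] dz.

Cover-up at z=10: P = 6/(10²+4) = 3/52. Coeff matching: Q = -3/52, R = -15/26. Decomposition: (3/52)/(z - 10) - ((3/52)z + 15/26)/(z² + 4). Integrate: linear → ln, quadratic → (1/2)ln + arctan: (3/52) ln|(z - 10)| - (3/104) ln(z² + 4) - (15/52) arctan(z/2) + C


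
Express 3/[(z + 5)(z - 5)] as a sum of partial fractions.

3/(z + 5)(z - 5) = α/(z + 5) + β/(z - 5). α = 3/(-5 - 5) = -3/10, β = 3/(5 + 5) = 3/10
Result: (-3/10)/(z + 5) + (3/10)/(z - 5)


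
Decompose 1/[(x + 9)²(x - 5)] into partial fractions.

Cover-up at x=5: R = 1/(5 + 9)² = 1/196. Cover-up at x=-9: Q = 1/(-9 - 5) = -1/14. Comparing x² coeff: P = -R = -1/196
Result: (-1/196)/(x + 9) - (1/14)/(x + 9)² + (1/196)/(x - 5)


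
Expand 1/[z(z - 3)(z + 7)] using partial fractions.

Using cover-up method: α = -1/21, β = 1/30, γ = 1/70
Result: (-1/21)/z + (1/30)/(z - 3) + (1/70)/(z + 7)


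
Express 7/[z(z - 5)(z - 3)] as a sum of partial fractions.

Using cover-up method: P = 7/15, Q = 7/10, R = -7/6
Result: (7/15)/z + (7/10)/(z - 5) - (7/6)/(z - 3)


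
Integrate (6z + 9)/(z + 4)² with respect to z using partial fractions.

Decompose: A = 6, B = 6·(-4) + 9 = -15, so (6z + 9)/(z + 4)² = 6/(z + 4) - 15/(z + 4)². Integrate: ∫ A/(z + 4) dz = 6 ln|(z + 4)|; ∫ B/(z + 4)² dz = 15/(z + 4). Sum: 6 ln|(z + 4)| + 15/(z + 4) + C


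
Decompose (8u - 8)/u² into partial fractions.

(8u - 8) = Au + B. At u = 0: B = 8·0 - 8 = -8. Coeff of u: A = 8
Result: 8/u - 8/u²


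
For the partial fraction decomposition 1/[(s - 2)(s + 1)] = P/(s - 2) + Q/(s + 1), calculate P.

Cover-up at s = 2: P = 1/(2 + 1) = 1/3


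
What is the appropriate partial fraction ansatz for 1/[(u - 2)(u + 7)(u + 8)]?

Three distinct linear factors: A/(u - 2) + B/(u + 7) + C/(u + 8)


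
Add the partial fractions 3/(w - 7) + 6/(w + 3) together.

Common denominator (w - 7)(w + 3). Numerator: 3(w + 3) + 6(w - 7) = (3w + 9) + (6w - 42) = 9w - 33
Result: (9w - 33)/[(w - 7)(w + 3)]


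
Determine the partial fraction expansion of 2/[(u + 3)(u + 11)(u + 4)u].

Using Heaviside cover-up: (-1/12)/(u + 3) - (1/308)/(u + 11) + (1/14)/(u + 4) + (1/66)/u


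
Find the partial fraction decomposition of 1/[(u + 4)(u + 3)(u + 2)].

Using cover-up method: A = 1/2, B = -1, C = 1/2
Result: (1/2)/(u + 4) - 1/(u + 3) + (1/2)/(u + 2)


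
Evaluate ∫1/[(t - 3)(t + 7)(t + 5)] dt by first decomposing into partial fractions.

Cover-up: P = 1/80, Q = 1/20, R = -1/16. Decomposition: (1/80)/(t - 3) + (1/20)/(t + 7) - (1/16)/(t + 5). Integrate each term: (1/80) ln|(t - 3)| + (1/20) ln|(t + 7)| - (1/16) ln|(t + 5)| + C


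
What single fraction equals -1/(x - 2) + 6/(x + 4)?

Common denominator (x - 2)(x + 4). Numerator: -1(x + 4) + 6(x - 2) = (-x - 4) + (6x - 12) = 5x - 16
Result: (5x - 16)/[(x - 2)(x + 4)]


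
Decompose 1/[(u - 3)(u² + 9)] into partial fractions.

Cover-up at u = 3: α = 1/(3² + 9) = 1/18. Then β = -α = -1/18, γ = -α·(0 + 3) = -1/6
Result: (1/18)/(u - 3) - ((1/18)u + 1/6)/(u² + 9)


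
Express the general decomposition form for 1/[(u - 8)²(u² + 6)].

Repeated linear + quadratic: P/(u - 8) + Q/(u - 8)² + (Ru + S)/(u² + 6)


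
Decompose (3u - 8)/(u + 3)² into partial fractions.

(3u - 8) = A(u + 3) + B. At u = -3: B = 3·(-3) - 8 = -17. Coeff of u: A = 3
Result: 3/(u + 3) - 17/(u + 3)²


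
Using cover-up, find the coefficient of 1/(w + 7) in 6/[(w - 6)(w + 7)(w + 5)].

Cover (w + 7), set w=-7: 6/[(-7 - 6)(-7 + 5)] = 3/13


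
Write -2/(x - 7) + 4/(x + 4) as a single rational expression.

Common denominator (x - 7)(x + 4). Numerator: -2(x + 4) + 4(x - 7) = (-2x - 8) + (4x - 28) = 2x - 36
Result: (2x - 36)/[(x - 7)(x + 4)]


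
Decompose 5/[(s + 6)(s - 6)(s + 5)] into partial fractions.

Using cover-up method: α = 5/12, β = 5/132, γ = -5/11
Result: (5/12)/(s + 6) + (5/132)/(s - 6) - (5/11)/(s + 5)


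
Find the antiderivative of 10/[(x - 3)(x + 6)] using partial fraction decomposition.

Decompose: 10/[(x - 3)(x + 6)] = (10/9)/(x - 3) - (10/9)/(x + 6). Integrate each term: (10/9) ln|(x - 3)| - (10/9) ln|(x + 6)| + C


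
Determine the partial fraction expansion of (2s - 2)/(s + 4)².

(2s - 2) = α(s + 4) + β. At s = -4: β = 2·(-4) - 2 = -10. Coeff of s: α = 2
Result: 2/(s + 4) - 10/(s + 4)²


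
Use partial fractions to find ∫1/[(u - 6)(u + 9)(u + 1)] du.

Cover-up: α = 1/105, β = 1/120, γ = -1/56. Decomposition: (1/105)/(u - 6) + (1/120)/(u + 9) - (1/56)/(u + 1). Integrate each term: (1/105) ln|(u - 6)| + (1/120) ln|(u + 9)| - (1/56) ln|(u + 1)| + C


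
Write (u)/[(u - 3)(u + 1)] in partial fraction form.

At u=3: P = (1·3 + 0)/(3 + 1) = 3/4. At u=-1: Q = (1·(-1) + 0)/(-1 - 3) = 1/4
Result: (3/4)/(u - 3) + (1/4)/(u + 1)


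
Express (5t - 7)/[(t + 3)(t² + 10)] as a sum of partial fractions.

At t=-3: A = (5·(-3) - 7)/((-3)² + 10) = -22/19. B = -A = 22/19, C = 5 - (-3)·A = 29/19
Result: (-22/19)/(t + 3) + ((22/19)t + 29/19)/(t² + 10)


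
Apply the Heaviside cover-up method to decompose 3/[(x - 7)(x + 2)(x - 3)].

Cover (x - 7), x=7: P = 3/[(7 + 2)(7 - 3)] = 1/12. Cover (x + 2), x=-2: Q = 3/[(-2 - 7)(-2 - 3)] = 1/15. Cover (x - 3), x=3: R = 3/[(3 - 7)(3 + 2)] = -3/20.
Result: (1/12)/(x - 7) + (1/15)/(x + 2) - (3/20)/(x - 3)


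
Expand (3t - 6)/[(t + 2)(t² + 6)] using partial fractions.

At t=-2: P = (3·(-2) - 6)/((-2)² + 6) = -6/5. Q = -P = 6/5, R = 3 - (-2)·P = 3/5
Result: (-6/5)/(t + 2) + ((6/5)t + 3/5)/(t² + 6)


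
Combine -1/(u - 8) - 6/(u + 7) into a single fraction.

Common denominator (u - 8)(u + 7). Numerator: -1(u + 7) - 6(u - 8) = (-u - 7) - (6u - 48) = -7u + 41
Result: (-7u + 41)/[(u - 8)(u + 7)]
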